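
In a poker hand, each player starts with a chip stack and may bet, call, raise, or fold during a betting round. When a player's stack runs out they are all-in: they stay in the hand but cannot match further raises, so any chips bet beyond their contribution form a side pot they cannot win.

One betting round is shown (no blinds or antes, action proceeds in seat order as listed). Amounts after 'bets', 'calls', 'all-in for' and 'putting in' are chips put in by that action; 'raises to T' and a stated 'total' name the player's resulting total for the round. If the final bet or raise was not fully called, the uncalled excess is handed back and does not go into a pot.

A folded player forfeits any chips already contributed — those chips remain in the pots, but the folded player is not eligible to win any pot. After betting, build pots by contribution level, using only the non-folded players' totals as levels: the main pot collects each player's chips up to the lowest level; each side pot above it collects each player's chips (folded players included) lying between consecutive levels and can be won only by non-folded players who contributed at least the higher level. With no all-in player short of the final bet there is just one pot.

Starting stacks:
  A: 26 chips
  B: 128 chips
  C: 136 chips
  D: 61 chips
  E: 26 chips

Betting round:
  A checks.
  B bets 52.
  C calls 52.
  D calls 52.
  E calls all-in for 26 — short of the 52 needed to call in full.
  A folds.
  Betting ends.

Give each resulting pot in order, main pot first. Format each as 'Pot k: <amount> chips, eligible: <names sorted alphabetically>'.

Contributions: B=52, C=52, D=52, E=26
Folded: A
Pot levels (distinct totals of non-folded players): 26, 52
Layer 1-26: 26 each from B, C, D, E = 26*4 = 104 chips; eligible B, C, D, E
Layer 27-52: 26 each from B, C, D = 26*3 = 78 chips; eligible B, C, D

Pot 1: 104 chips, eligible: B, C, D, E
Pot 2: 78 chips, eligible: B, C, D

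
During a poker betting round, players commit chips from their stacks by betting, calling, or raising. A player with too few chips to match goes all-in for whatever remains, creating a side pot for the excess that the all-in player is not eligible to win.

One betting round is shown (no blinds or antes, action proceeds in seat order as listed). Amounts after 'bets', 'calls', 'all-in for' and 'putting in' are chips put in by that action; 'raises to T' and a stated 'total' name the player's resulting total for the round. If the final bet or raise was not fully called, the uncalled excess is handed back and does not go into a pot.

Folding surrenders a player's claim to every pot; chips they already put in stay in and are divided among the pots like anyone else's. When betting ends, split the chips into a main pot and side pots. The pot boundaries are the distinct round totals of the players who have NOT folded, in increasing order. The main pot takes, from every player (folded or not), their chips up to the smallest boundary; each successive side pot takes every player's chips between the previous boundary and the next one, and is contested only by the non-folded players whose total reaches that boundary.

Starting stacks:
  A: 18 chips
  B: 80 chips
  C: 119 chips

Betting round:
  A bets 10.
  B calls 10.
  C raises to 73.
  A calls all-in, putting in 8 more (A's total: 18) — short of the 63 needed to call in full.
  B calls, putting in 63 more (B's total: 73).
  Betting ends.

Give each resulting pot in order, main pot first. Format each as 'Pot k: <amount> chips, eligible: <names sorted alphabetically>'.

Contributions: A=18, B=73, C=73
Pot levels (distinct totals of non-folded players): 18, 73
Layer 1-18: 18 each from A, B, C = 18*3 = 54 chips; eligible A, B, C
Layer 19-73: 55 each from B, C = 55*2 = 110 chips; eligible B, C

Pot 1: 54 chips, eligible: A, B, C
Pot 2: 110 chips, eligible: B, C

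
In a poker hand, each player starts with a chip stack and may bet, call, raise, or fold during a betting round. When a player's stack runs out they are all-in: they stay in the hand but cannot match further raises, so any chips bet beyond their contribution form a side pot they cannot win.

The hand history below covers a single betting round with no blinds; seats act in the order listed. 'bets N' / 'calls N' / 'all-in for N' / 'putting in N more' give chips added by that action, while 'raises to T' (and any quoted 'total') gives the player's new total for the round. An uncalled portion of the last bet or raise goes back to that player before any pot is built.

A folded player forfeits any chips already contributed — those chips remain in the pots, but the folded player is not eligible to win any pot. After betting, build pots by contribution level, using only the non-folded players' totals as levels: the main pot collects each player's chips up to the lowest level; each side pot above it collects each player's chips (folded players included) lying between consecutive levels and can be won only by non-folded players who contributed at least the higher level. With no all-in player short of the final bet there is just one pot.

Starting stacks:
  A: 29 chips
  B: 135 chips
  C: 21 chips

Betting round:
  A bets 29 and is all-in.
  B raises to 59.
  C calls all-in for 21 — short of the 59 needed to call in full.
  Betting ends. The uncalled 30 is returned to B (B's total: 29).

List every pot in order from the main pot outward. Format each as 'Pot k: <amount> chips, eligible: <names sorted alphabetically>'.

Pot 1: 63 chips, eligible: A, B, C
Pot 2: 16 chips, eligible: A, B

Derivation:
Contributions (after 30 returned to B): A=29, B=29, C=21
Pot levels (distinct totals of non-folded players): 21, 29
Layer 1-21: 21 each from A, B, C = 21*3 = 63 chips; eligible A, B, C
Layer 22-29: 8 each from A, B = 8*2 = 16 chips; eligible A, B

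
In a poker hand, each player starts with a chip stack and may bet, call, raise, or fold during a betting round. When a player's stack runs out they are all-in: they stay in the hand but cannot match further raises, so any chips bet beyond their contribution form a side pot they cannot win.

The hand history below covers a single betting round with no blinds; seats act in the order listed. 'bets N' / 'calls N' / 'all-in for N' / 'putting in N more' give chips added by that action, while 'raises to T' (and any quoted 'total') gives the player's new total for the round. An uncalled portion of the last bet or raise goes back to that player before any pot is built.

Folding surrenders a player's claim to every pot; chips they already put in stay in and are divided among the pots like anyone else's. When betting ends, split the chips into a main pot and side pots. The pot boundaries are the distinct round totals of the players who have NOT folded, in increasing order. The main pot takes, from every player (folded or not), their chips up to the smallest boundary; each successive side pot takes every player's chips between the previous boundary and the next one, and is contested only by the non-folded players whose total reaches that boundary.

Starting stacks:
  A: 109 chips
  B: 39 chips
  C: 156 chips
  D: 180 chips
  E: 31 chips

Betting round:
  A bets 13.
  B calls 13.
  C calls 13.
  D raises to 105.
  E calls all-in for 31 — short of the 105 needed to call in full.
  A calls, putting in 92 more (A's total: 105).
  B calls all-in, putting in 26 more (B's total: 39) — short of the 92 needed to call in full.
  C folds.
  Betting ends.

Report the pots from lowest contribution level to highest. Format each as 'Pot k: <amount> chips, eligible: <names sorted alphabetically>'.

Pot 1: 137 chips, eligible: A, B, D, E
Pot 2: 24 chips, eligible: A, B, D
Pot 3: 132 chips, eligible: A, D

Derivation:
Contributions: A=105, B=39, C=13, D=105, E=31
Folded: C
Pot levels (distinct totals of non-folded players): 31, 39, 105
Layer 1-31: A 31 + B 31 + C 13 + D 31 + E 31 = 137 chips; eligible A, B, D, E
Layer 32-39: 8 each from A, B, D = 8*3 = 24 chips; eligible A, B, D
Layer 40-105: 66 each from A, D = 66*2 = 132 chips; eligible A, D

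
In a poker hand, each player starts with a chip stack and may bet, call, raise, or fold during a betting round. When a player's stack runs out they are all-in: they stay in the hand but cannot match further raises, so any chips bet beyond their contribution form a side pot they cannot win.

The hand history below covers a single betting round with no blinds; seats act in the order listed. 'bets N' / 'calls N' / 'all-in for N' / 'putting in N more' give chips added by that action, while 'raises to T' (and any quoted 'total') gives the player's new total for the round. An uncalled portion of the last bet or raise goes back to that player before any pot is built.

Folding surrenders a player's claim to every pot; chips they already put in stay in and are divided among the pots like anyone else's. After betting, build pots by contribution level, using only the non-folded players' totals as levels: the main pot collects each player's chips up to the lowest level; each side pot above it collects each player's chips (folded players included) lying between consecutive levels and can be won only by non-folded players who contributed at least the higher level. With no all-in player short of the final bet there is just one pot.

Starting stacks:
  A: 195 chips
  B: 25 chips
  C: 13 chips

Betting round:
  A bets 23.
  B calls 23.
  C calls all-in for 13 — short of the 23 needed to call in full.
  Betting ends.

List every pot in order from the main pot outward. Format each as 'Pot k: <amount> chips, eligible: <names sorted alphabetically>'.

Contributions: A=23, B=23, C=13
Pot levels (distinct totals of non-folded players): 13, 23
Layer 1-13: 13 each from A, B, C = 13*3 = 39 chips; eligible A, B, C
Layer 14-23: 10 each from A, B = 10*2 = 20 chips; eligible A, B

Pot 1: 39 chips, eligible: A, B, C
Pot 2: 20 chips, eligible: A, B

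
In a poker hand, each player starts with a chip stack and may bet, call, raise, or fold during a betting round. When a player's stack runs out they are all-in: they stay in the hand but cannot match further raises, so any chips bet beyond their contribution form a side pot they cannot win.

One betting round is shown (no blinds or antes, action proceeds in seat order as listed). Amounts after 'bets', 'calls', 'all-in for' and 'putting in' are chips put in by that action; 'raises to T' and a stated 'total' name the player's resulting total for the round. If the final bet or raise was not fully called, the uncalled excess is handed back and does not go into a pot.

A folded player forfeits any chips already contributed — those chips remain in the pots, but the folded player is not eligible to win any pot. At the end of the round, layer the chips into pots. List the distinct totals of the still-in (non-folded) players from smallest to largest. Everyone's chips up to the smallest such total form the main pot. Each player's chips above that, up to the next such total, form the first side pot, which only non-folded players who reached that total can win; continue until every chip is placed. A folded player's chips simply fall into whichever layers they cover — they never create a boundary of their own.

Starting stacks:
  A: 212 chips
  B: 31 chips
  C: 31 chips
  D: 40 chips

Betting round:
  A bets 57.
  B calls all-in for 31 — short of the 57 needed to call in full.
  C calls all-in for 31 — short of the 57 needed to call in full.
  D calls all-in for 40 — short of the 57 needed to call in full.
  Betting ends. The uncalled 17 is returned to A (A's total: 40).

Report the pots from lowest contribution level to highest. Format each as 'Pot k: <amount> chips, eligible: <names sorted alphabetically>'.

Pot 1: 124 chips, eligible: A, B, C, D
Pot 2: 18 chips, eligible: A, D

Derivation:
Contributions (after 17 returned to A): A=40, B=31, C=31, D=40
Pot levels (distinct totals of non-folded players): 31, 40
Layer 1-31: 31 each from A, B, C, D = 31*4 = 124 chips; eligible A, B, C, D
Layer 32-40: 9 each from A, D = 9*2 = 18 chips; eligible A, D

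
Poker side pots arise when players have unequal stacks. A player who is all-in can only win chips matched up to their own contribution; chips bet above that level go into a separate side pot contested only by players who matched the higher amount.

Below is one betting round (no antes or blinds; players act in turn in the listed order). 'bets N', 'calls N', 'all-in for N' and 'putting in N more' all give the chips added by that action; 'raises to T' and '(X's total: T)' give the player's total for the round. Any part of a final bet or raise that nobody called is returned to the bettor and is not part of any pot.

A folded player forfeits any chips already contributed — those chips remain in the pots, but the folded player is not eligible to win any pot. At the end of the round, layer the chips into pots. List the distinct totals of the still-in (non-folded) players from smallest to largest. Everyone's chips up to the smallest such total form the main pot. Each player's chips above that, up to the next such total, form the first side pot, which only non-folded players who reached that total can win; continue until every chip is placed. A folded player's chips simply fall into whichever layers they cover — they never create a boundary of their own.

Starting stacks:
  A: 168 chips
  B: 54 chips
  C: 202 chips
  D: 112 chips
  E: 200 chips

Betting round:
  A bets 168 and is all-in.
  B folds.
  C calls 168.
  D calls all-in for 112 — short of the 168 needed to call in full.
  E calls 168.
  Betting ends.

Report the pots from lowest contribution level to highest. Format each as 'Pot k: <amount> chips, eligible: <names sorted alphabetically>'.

Pot 1: 448 chips, eligible: A, C, D, E
Pot 2: 168 chips, eligible: A, C, E

Derivation:
Contributions: A=168, C=168, D=112, E=168
Folded: B
Pot levels (distinct totals of non-folded players): 112, 168
Layer 1-112: 112 each from A, C, D, E = 112*4 = 448 chips; eligible A, C, D, E
Layer 113-168: 56 each from A, C, E = 56*3 = 168 chips; eligible A, C, E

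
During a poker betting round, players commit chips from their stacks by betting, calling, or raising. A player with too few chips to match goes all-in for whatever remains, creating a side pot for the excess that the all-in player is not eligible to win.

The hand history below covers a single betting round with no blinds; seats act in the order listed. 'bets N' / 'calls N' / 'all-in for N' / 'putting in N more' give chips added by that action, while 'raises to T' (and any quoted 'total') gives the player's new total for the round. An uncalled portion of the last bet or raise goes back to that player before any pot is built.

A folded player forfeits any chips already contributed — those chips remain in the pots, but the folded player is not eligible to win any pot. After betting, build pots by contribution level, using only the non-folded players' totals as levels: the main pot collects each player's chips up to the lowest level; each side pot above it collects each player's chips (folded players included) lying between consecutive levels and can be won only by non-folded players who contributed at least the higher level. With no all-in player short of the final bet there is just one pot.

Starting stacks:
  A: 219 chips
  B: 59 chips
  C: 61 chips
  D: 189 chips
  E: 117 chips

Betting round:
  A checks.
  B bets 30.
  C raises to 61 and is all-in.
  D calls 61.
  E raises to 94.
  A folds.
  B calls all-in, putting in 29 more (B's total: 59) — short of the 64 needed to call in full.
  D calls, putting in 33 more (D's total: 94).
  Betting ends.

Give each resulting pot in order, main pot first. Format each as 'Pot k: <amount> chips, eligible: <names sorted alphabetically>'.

Pot 1: 236 chips, eligible: B, C, D, E
Pot 2: 6 chips, eligible: C, D, E
Pot 3: 66 chips, eligible: D, E

Derivation:
Contributions: B=59, C=61, D=94, E=94
Folded: A
Pot levels (distinct totals of non-folded players): 59, 61, 94
Layer 1-59: 59 each from B, C, D, E = 59*4 = 236 chips; eligible B, C, D, E
Layer 60-61: 2 each from C, D, E = 2*3 = 6 chips; eligible C, D, E
Layer 62-94: 33 each from D, E = 33*2 = 66 chips; eligible D, E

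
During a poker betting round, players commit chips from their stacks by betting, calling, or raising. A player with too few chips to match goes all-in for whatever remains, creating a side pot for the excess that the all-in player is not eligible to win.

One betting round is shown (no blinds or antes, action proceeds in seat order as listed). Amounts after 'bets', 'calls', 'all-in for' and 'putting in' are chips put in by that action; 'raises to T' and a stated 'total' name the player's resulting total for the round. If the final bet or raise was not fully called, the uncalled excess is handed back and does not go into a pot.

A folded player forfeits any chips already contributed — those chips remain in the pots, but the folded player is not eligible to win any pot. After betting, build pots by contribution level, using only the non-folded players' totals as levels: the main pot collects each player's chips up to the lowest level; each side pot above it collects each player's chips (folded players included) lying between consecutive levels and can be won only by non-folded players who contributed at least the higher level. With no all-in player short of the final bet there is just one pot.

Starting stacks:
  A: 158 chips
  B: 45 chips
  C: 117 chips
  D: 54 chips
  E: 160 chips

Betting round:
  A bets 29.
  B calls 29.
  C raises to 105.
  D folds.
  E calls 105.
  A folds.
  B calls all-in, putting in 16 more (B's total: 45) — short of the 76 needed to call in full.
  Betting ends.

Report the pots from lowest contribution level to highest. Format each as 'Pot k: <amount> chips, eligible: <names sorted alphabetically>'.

Contributions: A=29, B=45, C=105, E=105
Folded: A, D
Pot levels (distinct totals of non-folded players): 45, 105
Layer 1-45: A 29 + B 45 + C 45 + E 45 = 164 chips; eligible B, C, E
Layer 46-105: 60 each from C, E = 60*2 = 120 chips; eligible C, E

Pot 1: 164 chips, eligible: B, C, E
Pot 2: 120 chips, eligible: C, E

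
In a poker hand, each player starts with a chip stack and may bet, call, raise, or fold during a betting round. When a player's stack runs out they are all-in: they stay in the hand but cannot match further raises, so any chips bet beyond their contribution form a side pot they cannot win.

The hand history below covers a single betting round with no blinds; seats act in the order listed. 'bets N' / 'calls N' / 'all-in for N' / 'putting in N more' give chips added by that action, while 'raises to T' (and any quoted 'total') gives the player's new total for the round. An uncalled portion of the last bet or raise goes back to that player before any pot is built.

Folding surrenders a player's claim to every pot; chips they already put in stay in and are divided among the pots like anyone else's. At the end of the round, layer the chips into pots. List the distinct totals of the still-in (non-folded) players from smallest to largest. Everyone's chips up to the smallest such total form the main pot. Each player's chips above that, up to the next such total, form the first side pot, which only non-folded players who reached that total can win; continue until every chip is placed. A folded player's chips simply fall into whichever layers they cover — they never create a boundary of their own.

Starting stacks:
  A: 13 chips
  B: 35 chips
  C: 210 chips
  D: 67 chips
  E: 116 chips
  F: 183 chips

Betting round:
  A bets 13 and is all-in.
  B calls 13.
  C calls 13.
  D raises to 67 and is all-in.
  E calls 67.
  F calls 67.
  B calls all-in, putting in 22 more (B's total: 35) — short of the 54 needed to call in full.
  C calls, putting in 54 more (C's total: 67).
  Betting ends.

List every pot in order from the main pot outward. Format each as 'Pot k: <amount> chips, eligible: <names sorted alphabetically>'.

Pot 1: 78 chips, eligible: A, B, C, D, E, F
Pot 2: 110 chips, eligible: B, C, D, E, F
Pot 3: 128 chips, eligible: C, D, E, F

Derivation:
Contributions: A=13, B=35, C=67, D=67, E=67, F=67
Pot levels (distinct totals of non-folded players): 13, 35, 67
Layer 1-13: 13 each from A, B, C, D, E, F = 13*6 = 78 chips; eligible A, B, C, D, E, F
Layer 14-35: 22 each from B, C, D, E, F = 22*5 = 110 chips; eligible B, C, D, E, F
Layer 36-67: 32 each from C, D, E, F = 32*4 = 128 chips; eligible C, D, E, F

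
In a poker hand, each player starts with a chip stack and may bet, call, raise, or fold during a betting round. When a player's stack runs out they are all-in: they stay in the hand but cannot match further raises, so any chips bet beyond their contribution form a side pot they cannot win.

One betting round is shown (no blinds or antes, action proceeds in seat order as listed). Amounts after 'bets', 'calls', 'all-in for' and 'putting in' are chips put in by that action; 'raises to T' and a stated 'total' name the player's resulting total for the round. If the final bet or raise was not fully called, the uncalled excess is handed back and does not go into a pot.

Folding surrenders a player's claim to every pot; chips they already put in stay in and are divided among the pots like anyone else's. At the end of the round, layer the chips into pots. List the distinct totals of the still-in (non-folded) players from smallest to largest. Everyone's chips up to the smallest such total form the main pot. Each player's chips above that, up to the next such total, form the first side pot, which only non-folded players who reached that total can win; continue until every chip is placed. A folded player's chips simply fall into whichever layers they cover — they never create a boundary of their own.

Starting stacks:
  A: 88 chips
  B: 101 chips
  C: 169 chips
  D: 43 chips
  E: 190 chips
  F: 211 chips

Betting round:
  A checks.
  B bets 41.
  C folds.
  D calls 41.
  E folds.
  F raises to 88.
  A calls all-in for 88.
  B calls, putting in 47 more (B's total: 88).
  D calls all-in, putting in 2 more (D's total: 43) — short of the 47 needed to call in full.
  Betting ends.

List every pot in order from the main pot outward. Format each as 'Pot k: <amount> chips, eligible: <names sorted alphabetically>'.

Pot 1: 172 chips, eligible: A, B, D, F
Pot 2: 135 chips, eligible: A, B, F

Derivation:
Contributions: A=88, B=88, D=43, F=88
Folded: C, E
Pot levels (distinct totals of non-folded players): 43, 88
Layer 1-43: 43 each from A, B, D, F = 43*4 = 172 chips; eligible A, B, D, F
Layer 44-88: 45 each from A, B, F = 45*3 = 135 chips; eligible A, B, F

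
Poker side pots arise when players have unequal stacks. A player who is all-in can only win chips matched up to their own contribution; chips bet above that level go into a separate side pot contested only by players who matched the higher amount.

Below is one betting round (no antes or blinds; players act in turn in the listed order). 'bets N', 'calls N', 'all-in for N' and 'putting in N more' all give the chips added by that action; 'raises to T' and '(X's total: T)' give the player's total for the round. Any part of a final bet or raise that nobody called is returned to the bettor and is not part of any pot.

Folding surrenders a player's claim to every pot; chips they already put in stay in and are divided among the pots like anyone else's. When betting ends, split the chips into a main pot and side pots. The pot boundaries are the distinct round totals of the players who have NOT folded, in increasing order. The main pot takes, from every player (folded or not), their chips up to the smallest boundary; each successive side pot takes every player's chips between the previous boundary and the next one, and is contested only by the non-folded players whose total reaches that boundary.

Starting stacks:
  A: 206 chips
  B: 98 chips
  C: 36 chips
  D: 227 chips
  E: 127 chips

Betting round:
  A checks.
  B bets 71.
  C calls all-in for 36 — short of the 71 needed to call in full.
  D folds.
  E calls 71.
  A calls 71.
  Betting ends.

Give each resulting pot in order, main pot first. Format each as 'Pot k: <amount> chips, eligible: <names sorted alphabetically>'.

Pot 1: 144 chips, eligible: A, B, C, E
Pot 2: 105 chips, eligible: A, B, E

Derivation:
Contributions: A=71, B=71, C=36, E=71
Folded: D
Pot levels (distinct totals of non-folded players): 36, 71
Layer 1-36: 36 each from A, B, C, E = 36*4 = 144 chips; eligible A, B, C, E
Layer 37-71: 35 each from A, B, E = 35*3 = 105 chips; eligible A, B, E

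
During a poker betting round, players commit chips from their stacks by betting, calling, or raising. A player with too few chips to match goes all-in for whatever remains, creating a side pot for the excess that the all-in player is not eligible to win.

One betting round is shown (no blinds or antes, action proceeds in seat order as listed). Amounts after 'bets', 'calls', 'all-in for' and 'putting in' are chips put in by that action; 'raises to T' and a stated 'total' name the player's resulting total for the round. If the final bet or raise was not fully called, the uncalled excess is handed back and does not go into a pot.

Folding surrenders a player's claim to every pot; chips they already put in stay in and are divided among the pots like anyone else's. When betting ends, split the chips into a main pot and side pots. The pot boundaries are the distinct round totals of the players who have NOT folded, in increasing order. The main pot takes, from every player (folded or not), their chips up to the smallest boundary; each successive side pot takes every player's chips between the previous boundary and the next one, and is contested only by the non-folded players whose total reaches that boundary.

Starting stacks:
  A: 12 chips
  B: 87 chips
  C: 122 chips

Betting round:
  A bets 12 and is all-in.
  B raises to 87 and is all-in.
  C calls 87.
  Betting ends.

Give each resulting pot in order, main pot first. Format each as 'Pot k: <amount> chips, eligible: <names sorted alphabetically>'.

Pot 1: 36 chips, eligible: A, B, C
Pot 2: 150 chips, eligible: B, C

Derivation:
Contributions: A=12, B=87, C=87
Pot levels (distinct totals of non-folded players): 12, 87
Layer 1-12: 12 each from A, B, C = 12*3 = 36 chips; eligible A, B, C
Layer 13-87: 75 each from B, C = 75*2 = 150 chips; eligible B, C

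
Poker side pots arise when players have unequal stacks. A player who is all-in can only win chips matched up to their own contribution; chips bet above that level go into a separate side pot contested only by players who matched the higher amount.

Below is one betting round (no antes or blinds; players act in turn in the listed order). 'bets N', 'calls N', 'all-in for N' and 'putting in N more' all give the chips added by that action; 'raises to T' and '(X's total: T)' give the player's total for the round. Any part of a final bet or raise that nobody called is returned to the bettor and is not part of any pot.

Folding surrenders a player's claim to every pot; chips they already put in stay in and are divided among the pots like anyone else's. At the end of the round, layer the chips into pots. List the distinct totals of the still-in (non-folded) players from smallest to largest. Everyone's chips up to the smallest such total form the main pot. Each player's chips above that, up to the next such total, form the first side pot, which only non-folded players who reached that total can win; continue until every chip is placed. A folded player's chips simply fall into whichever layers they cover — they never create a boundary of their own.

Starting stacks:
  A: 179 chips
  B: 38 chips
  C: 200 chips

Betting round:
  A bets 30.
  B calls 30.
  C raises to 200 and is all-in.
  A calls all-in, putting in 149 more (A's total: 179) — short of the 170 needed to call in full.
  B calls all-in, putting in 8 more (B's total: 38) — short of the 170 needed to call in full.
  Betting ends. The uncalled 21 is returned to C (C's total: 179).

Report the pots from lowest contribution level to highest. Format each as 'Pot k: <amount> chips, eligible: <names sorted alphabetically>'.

Pot 1: 114 chips, eligible: A, B, C
Pot 2: 282 chips, eligible: A, C

Derivation:
Contributions (after 21 returned to C): A=179, B=38, C=179
Pot levels (distinct totals of non-folded players): 38, 179
Layer 1-38: 38 each from A, B, C = 38*3 = 114 chips; eligible A, B, C
Layer 39-179: 141 each from A, C = 141*2 = 282 chips; eligible A, C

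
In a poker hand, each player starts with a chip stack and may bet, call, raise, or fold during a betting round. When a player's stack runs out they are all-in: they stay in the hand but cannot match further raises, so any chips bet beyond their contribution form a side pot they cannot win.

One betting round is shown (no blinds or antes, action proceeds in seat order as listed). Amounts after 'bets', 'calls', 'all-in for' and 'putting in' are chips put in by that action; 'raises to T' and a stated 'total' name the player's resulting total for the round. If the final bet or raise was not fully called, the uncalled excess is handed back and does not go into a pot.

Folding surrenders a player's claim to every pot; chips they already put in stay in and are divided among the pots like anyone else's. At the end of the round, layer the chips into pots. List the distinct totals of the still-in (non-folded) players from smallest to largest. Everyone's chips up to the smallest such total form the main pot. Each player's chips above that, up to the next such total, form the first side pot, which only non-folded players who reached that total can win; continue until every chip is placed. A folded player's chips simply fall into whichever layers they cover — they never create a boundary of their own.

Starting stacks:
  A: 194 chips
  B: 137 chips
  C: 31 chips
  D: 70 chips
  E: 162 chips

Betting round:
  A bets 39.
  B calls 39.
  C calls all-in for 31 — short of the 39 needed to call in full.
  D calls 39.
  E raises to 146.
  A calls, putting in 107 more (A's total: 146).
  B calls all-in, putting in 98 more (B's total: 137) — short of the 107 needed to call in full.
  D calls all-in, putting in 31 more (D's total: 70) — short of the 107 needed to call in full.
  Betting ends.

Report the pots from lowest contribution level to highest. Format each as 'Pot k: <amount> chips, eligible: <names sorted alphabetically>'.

Contributions: A=146, B=137, C=31, D=70, E=146
Pot levels (distinct totals of non-folded players): 31, 70, 137, 146
Layer 1-31: 31 each from A, B, C, D, E = 31*5 = 155 chips; eligible A, B, C, D, E
Layer 32-70: 39 each from A, B, D, E = 39*4 = 156 chips; eligible A, B, D, E
Layer 71-137: 67 each from A, B, E = 67*3 = 201 chips; eligible A, B, E
Layer 138-146: 9 each from A, E = 9*2 = 18 chips; eligible A, E

Pot 1: 155 chips, eligible: A, B, C, D, E
Pot 2: 156 chips, eligible: A, B, D, E
Pot 3: 201 chips, eligible: A, B, E
Pot 4: 18 chips, eligible: A, E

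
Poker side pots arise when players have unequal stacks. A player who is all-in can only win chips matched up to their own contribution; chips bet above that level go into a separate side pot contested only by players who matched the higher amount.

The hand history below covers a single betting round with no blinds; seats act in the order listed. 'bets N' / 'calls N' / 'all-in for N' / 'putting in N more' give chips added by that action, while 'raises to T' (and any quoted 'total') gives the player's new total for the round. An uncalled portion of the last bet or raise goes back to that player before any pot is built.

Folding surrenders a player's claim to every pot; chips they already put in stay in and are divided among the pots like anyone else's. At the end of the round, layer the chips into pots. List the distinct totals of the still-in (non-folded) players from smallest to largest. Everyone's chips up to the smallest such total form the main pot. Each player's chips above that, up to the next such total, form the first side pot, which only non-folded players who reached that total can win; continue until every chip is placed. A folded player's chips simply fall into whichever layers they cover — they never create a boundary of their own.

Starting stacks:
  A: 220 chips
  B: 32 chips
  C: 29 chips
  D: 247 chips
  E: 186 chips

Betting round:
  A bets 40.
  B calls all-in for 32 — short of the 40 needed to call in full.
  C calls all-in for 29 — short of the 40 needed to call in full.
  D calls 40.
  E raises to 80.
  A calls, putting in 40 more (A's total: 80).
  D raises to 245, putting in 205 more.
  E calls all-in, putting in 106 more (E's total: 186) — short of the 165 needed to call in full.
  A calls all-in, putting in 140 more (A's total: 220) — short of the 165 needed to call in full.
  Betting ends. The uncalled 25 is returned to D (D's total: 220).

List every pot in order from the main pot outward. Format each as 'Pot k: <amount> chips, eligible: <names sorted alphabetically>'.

Pot 1: 145 chips, eligible: A, B, C, D, E
Pot 2: 12 chips, eligible: A, B, D, E
Pot 3: 462 chips, eligible: A, D, E
Pot 4: 68 chips, eligible: A, D

Derivation:
Contributions (after 25 returned to D): A=220, B=32, C=29, D=220, E=186
Pot levels (distinct totals of non-folded players): 29, 32, 186, 220
Layer 1-29: 29 each from A, B, C, D, E = 29*5 = 145 chips; eligible A, B, C, D, E
Layer 30-32: 3 each from A, B, D, E = 3*4 = 12 chips; eligible A, B, D, E
Layer 33-186: 154 each from A, D, E = 154*3 = 462 chips; eligible A, D, E
Layer 187-220: 34 each from A, D = 34*2 = 68 chips; eligible A, D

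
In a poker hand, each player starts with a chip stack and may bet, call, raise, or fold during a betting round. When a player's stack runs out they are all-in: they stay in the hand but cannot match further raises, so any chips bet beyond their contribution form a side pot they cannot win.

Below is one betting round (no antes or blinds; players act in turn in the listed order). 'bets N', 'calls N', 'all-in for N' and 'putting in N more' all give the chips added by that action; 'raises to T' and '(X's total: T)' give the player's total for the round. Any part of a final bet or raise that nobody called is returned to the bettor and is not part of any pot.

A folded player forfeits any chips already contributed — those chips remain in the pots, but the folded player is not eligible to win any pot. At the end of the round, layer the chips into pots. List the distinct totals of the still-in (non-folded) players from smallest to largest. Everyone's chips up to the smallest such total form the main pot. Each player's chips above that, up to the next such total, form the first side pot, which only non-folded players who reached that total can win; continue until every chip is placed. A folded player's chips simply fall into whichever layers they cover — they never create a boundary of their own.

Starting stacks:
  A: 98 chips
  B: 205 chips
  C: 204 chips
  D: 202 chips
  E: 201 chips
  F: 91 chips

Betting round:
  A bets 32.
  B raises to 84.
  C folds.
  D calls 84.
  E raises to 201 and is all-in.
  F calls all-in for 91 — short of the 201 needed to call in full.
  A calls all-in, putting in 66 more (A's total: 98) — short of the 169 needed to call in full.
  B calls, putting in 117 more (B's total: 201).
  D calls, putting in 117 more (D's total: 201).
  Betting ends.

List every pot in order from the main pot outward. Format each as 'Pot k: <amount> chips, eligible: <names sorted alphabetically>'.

Contributions: A=98, B=201, D=201, E=201, F=91
Folded: C
Pot levels (distinct totals of non-folded players): 91, 98, 201
Layer 1-91: 91 each from A, B, D, E, F = 91*5 = 455 chips; eligible A, B, D, E, F
Layer 92-98: 7 each from A, B, D, E = 7*4 = 28 chips; eligible A, B, D, E
Layer 99-201: 103 each from B, D, E = 103*3 = 309 chips; eligible B, D, E

Pot 1: 455 chips, eligible: A, B, D, E, F
Pot 2: 28 chips, eligible: A, B, D, E
Pot 3: 309 chips, eligible: B, D, E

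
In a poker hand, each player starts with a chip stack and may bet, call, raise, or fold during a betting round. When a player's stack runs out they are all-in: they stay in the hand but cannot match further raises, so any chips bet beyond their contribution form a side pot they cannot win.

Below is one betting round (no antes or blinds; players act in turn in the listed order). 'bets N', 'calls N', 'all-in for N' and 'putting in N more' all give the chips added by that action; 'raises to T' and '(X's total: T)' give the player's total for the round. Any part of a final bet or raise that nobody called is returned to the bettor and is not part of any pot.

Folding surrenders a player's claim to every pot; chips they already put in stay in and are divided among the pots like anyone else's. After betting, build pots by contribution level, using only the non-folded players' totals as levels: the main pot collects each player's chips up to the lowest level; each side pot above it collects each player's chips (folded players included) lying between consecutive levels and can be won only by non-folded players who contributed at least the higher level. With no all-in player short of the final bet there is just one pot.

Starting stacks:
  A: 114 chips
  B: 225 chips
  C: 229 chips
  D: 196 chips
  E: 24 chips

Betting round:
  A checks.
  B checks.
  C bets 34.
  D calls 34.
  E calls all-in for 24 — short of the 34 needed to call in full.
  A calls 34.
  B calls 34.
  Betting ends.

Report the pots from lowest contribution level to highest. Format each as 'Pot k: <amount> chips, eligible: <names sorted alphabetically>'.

Contributions: A=34, B=34, C=34, D=34, E=24
Pot levels (distinct totals of non-folded players): 24, 34
Layer 1-24: 24 each from A, B, C, D, E = 24*5 = 120 chips; eligible A, B, C, D, E
Layer 25-34: 10 each from A, B, C, D = 10*4 = 40 chips; eligible A, B, C, D

Pot 1: 120 chips, eligible: A, B, C, D, E
Pot 2: 40 chips, eligible: A, B, C, D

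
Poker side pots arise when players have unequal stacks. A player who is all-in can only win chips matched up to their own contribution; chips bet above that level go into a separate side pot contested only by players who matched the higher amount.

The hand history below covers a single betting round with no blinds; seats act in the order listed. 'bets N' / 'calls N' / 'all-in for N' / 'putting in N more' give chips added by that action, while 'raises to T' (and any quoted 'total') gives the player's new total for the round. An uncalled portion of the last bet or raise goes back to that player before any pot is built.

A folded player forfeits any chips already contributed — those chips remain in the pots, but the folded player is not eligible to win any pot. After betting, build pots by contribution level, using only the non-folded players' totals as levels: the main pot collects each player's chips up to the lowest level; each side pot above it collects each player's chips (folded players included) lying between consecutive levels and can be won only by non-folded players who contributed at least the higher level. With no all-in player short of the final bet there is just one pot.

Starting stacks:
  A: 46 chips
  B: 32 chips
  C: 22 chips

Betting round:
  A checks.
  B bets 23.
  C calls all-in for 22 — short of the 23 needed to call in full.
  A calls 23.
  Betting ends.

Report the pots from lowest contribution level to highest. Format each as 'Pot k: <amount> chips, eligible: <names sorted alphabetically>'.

Contributions: A=23, B=23, C=22
Pot levels (distinct totals of non-folded players): 22, 23
Layer 1-22: 22 each from A, B, C = 22*3 = 66 chips; eligible A, B, C
Layer 23-23: 1 each from A, B = 1*2 = 2 chips; eligible A, B

Pot 1: 66 chips, eligible: A, B, C
Pot 2: 2 chips, eligible: A, B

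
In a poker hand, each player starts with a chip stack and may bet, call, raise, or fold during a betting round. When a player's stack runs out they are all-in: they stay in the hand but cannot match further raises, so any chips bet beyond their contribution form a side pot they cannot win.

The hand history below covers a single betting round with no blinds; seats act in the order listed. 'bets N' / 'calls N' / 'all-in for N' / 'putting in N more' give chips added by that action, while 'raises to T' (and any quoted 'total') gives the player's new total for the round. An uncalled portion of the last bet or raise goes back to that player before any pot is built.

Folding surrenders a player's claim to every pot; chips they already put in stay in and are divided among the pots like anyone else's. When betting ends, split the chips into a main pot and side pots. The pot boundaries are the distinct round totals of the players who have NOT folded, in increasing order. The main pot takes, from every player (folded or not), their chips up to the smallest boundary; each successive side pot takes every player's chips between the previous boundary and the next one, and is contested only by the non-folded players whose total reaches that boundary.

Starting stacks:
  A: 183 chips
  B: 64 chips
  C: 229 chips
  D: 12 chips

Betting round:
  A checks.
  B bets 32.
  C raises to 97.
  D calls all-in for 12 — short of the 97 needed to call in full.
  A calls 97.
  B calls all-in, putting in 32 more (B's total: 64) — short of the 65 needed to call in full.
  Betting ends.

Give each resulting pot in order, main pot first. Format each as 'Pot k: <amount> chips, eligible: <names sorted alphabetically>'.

Pot 1: 48 chips, eligible: A, B, C, D
Pot 2: 156 chips, eligible: A, B, C
Pot 3: 66 chips, eligible: A, C

Derivation:
Contributions: A=97, B=64, C=97, D=12
Pot levels (distinct totals of non-folded players): 12, 64, 97
Layer 1-12: 12 each from A, B, C, D = 12*4 = 48 chips; eligible A, B, C, D
Layer 13-64: 52 each from A, B, C = 52*3 = 156 chips; eligible A, B, C
Layer 65-97: 33 each from A, C = 33*2 = 66 chips; eligible A, C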